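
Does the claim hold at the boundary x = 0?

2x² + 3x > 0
x = 0: LHS = 2·0² + 3·0 = 0; 0 > 0 — FAILS

The relation fails at x = 0, so x = 0 is a counterexample.

Answer: No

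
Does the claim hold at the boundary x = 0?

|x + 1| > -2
x = 0: LHS = |0 + 1| = |1| = 1; 1 > -2 — holds

The relation is satisfied at x = 0.

Answer: Yes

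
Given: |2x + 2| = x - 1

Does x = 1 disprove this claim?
Substitute x = 1 into the relation:
x = 1: LHS = |2·1 + 2| = |4| = 4, RHS = 1 - 1 = 0; 4 = 0 — FAILS

Since the claim fails at x = 1, this value is a counterexample.

Answer: Yes, x = 1 is a counterexample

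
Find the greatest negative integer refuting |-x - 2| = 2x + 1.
Testing negative integers from -1 downward:
x = -1: LHS = |-(-1) - 2| = |-1| = 1, RHS = 2·(-1) + 1 = -1; 1 = -1 — FAILS  ← closest negative counterexample to 0

Answer: x = -1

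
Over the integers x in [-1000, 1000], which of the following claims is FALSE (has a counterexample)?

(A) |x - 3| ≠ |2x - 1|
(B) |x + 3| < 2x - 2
(A) x = -2: LHS = |(-2) - 3| = |-5| = 5, RHS = |2·(-2) - 1| = |-5| = 5; 5 ≠ 5 — FAILS
(B) x = 0: LHS = |0 + 3| = |3| = 3, RHS = 2·0 - 2 = -2; 3 < -2 — FAILS

Answer: Both A and B are false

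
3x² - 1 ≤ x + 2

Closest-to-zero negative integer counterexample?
Testing negative integers from -1 downward:
x = -1: LHS = 3·(-1)² - 1 = 2, RHS = (-1) + 2 = 1; 2 ≤ 1 — FAILS  ← closest negative counterexample to 0

Answer: x = -1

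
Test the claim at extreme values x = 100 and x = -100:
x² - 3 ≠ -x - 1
x = 100: LHS = 100² - 3 = 9997, RHS = -100 - 1 = -101; 9997 ≠ -101 — holds
x = -100: LHS = (-100)² - 3 = 9997, RHS = -(-100) - 1 = 99; 9997 ≠ 99 — holds

Answer: Yes, holds for both x = 100 and x = -100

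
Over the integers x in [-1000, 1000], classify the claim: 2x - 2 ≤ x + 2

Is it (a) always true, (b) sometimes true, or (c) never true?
Holds at x = 0: LHS = 2·0 - 2 = -2, RHS = 0 + 2 = 2; -2 ≤ 2 — holds
Fails at x = 5: LHS = 2·5 - 2 = 8, RHS = 5 + 2 = 7; 8 ≤ 7 — FAILS
It is satisfied by some integers in the range but not all.

Answer: Sometimes true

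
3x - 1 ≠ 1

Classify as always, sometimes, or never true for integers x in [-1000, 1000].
Track d = LHS − RHS over the integers in [-1000, 1000]. Equality would need d = 0, but d changes sign only between consecutive integers, jumping over 0:
x = 0: LHS = 3·0 - 1 = -1; -1 ≠ 1 — holds  (d = -2)
x = 1: LHS = 3·1 - 1 = 2; 2 ≠ 1 — holds  (d = 1)
Away from these crossings d keeps a constant sign, and checking every integer in [-1000, 1000] confirms d ≠ 0 throughout. Hence the two sides are never equal, so the relation holds for every integer in [-1000, 1000].

No counterexample exists.

Answer: Always true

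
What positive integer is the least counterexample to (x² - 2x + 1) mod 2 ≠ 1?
Testing positive integers:
x = 1: LHS = (1² - 2·1 + 1) mod 2 = 0 mod 2 = 0; 0 ≠ 1 — holds
x = 2: LHS = (2² - 2·2 + 1) mod 2 = 1 mod 2 = 1; 1 ≠ 1 — FAILS  ← smallest positive counterexample

Answer: x = 2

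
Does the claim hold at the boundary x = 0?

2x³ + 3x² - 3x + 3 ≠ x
x = 0: LHS = 2·0³ + 3·0² - 3·0 + 3 = 3; 3 ≠ 0 — holds

The relation is satisfied at x = 0.

Answer: Yes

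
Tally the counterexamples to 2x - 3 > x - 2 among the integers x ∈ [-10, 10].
Counterexamples in [-10, 10]: {-10, -9, -8, -7, -6, -5, -4, -3, -2, -1, 0, 1}.

Counting them gives 12 values.

Answer: 12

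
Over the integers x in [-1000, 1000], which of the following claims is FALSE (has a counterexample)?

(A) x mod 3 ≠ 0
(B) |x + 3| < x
(A) x = 0: LHS = 0 mod 3 = 0; 0 ≠ 0 — FAILS
(B) x = 0: LHS = |0 + 3| = |3| = 3; 3 < 0 — FAILS

Answer: Both A and B are false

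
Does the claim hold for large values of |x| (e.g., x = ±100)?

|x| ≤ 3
x = 100: LHS = |100| = 100; 100 ≤ 3 — FAILS
x = -100: LHS = |-100| = 100; 100 ≤ 3 — FAILS

Answer: No, fails for both x = 100 and x = -100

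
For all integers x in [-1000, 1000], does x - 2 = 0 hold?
The claim fails at x = 0:
x = 0: LHS = 0 - 2 = -2; -2 = 0 — FAILS

Because a single integer refutes it, the statement is false.

Answer: False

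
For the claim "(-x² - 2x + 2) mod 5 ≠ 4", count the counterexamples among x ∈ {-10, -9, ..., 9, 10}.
Counterexamples in [-10, 10]: {-9, -8, -4, -3, 1, 2, 6, 7}.

Counting them gives 8 values.

Answer: 8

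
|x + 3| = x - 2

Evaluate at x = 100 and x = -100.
x = 100: LHS = |100 + 3| = |103| = 103, RHS = 100 - 2 = 98; 103 = 98 — FAILS
x = -100: LHS = |(-100) + 3| = |-97| = 97, RHS = (-100) - 2 = -102; 97 = -102 — FAILS

Answer: No, fails for both x = 100 and x = -100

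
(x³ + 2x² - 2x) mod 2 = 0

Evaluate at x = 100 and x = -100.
x = 100: LHS = (100³ + 2·100² - 2·100) mod 2 = 1019800 mod 2 = 0; 0 = 0 — holds
x = -100: LHS = ((-100)³ + 2·(-100)² - 2·(-100)) mod 2 = (-979800) mod 2 = 0; 0 = 0 — holds

Answer: Yes, holds for both x = 100 and x = -100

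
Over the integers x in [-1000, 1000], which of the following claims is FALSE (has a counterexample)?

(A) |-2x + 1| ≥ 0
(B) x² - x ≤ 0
(A) An absolute value is never negative, so the left side is ≥ 0 for every x, while the right side is 0. Tightest case in [-1000, 1000] is x = 0:
x = 0: LHS = |-2·0 + 1| = |1| = 1; 1 ≥ 0 — holds
Hence LHS − RHS is never negative, i.e. LHS ≥ RHS throughout, so the relation holds for every integer in [-1000, 1000].

(B) x = -1: LHS = (-1)² - (-1) = 2; 2 ≤ 0 — FAILS

Only (B) has a counterexample.

Answer: B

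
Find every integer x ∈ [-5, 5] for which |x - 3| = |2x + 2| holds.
Holds for: {-5}
Fails for: {-4, -3, -2, -1, 0, 1, 2, 3, 4, 5}

Answer: {-5}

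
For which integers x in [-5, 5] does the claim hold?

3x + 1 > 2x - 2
Holds for: {-2, -1, 0, 1, 2, 3, 4, 5}
Fails for: {-5, -4, -3}

Answer: {-2, -1, 0, 1, 2, 3, 4, 5}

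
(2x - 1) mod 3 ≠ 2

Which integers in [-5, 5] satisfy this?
Holds for: {-5, -4, -2, -1, 1, 2, 4, 5}
Fails for: {-3, 0, 3}

Answer: {-5, -4, -2, -1, 1, 2, 4, 5}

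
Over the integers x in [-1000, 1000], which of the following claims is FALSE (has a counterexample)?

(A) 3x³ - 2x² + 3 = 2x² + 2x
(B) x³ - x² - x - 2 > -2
(A) x = 0: LHS = 3·0³ - 2·0² + 3 = 3, RHS = 2·0² + 2·0 = 0; 3 = 0 — FAILS
(B) x = 0: LHS = 0³ - 0² - 0 - 2 = -2; -2 > -2 — FAILS

Answer: Both A and B are false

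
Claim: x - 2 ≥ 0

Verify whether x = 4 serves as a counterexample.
Substitute x = 4 into the relation:
x = 4: LHS = 4 - 2 = 2; 2 ≥ 0 — holds

The claim holds here, so x = 4 is not a counterexample. (A counterexample exists elsewhere, e.g. x = 0.)

Answer: No, x = 4 is not a counterexample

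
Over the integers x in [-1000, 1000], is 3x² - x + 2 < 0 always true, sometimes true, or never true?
Over all integers in [-1000, 1000], LHS − RHS is smallest at x = 0, where it equals 2:
x = 0: LHS = 3·0² - 0 + 2 = 2; 2 < 0 — FAILS
At the ends of the range:
x = -1000: LHS = 3·(-1000)² - (-1000) + 2 = 3001002; 3001002 < 0 — FAILS
x = 1000: LHS = 3·1000² - 1000 + 2 = 2999002; 2999002 < 0 — FAILS
Hence LHS − RHS is never negative, i.e. LHS ≥ RHS throughout, so the claimed relation (<) fails for every integer in [-1000, 1000].

No integer in the range satisfies it.

Answer: Never true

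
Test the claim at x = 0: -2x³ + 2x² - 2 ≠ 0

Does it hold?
x = 0: LHS = -2·0³ + 2·0² - 2 = -2; -2 ≠ 0 — holds

The relation is satisfied at x = 0.

Answer: Yes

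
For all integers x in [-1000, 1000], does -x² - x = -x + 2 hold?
The claim fails at x = 0:
x = 0: LHS = -0² - 0 = 0, RHS = -0 + 2 = 2; 0 = 2 — FAILS

Because a single integer refutes it, the statement is false.

Answer: False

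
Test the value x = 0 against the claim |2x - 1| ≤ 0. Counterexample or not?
Substitute x = 0 into the relation:
x = 0: LHS = |2·0 - 1| = |-1| = 1; 1 ≤ 0 — FAILS

Since the claim fails at x = 0, this value is a counterexample.

Answer: Yes, x = 0 is a counterexample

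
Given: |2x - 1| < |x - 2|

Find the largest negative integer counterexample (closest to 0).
Testing negative integers from -1 downward:
x = -1: LHS = |2·(-1) - 1| = |-3| = 3, RHS = |(-1) - 2| = |-3| = 3; 3 < 3 — FAILS  ← closest negative counterexample to 0

Answer: x = -1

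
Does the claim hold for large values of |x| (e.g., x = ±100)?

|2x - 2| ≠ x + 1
x = 100: LHS = |2·100 - 2| = |198| = 198, RHS = 100 + 1 = 101; 198 ≠ 101 — holds
x = -100: LHS = |2·(-100) - 2| = |-202| = 202, RHS = (-100) + 1 = -99; 202 ≠ -99 — holds

Answer: Yes, holds for both x = 100 and x = -100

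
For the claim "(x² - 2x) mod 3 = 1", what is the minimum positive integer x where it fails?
Testing positive integers:
x = 1: LHS = (1² - 2·1) mod 3 = (-1) mod 3 = 2; 2 = 1 — FAILS  ← smallest positive counterexample

Answer: x = 1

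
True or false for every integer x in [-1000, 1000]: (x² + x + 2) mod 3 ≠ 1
The claim fails at x = 1:
x = 1: LHS = (1² + 1 + 2) mod 3 = 4 mod 3 = 1; 1 ≠ 1 — FAILS

Because a single integer refutes it, the statement is false.

Answer: False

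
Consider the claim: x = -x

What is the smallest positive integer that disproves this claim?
Testing positive integers:
x = 1: 1 = -1 — FAILS  ← smallest positive counterexample

Answer: x = 1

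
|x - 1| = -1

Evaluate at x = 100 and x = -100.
x = 100: LHS = |100 - 1| = |99| = 99; 99 = -1 — FAILS
x = -100: LHS = |(-100) - 1| = |-101| = 101; 101 = -1 — FAILS

Answer: No, fails for both x = 100 and x = -100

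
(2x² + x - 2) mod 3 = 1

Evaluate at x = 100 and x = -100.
x = 100: LHS = (2·100² + 100 - 2) mod 3 = 20098 mod 3 = 1; 1 = 1 — holds
x = -100: LHS = (2·(-100)² + (-100) - 2) mod 3 = 19898 mod 3 = 2; 2 = 1 — FAILS

Answer: Partially: holds for x = 100, fails for x = -100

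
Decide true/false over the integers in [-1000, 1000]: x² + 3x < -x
The claim fails at x = 0:
x = 0: LHS = 0² + 3·0 = 0, RHS = -0 = 0; 0 < 0 — FAILS

Because a single integer refutes it, the statement is false.

Answer: False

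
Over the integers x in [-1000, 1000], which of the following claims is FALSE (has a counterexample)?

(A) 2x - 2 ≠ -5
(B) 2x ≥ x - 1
(A) Track d = LHS − RHS over the integers in [-1000, 1000]. Equality would need d = 0, but d changes sign only between consecutive integers, jumping over 0:
x = -2: LHS = 2·(-2) - 2 = -6; -6 ≠ -5 — holds  (d = -1)
x = -1: LHS = 2·(-1) - 2 = -4; -4 ≠ -5 — holds  (d = 1)
Away from these crossings d keeps a constant sign, and checking every integer in [-1000, 1000] confirms d ≠ 0 throughout. Hence the two sides are never equal, so the relation holds for every integer in [-1000, 1000].

(B) x = -2: LHS = 2·(-2) = -4, RHS = (-2) - 1 = -3; -4 ≥ -3 — FAILS

Only (B) has a counterexample.

Answer: B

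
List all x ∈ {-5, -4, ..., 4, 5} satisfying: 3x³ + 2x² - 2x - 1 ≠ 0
Holds for: {-5, -4, -3, -2, 0, 1, 2, 3, 4, 5}
Fails for: {-1}

Answer: {-5, -4, -3, -2, 0, 1, 2, 3, 4, 5}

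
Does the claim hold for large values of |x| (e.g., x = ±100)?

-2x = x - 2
x = 100: LHS = -2·100 = -200, RHS = 100 - 2 = 98; -200 = 98 — FAILS
x = -100: LHS = -2·(-100) = 200, RHS = (-100) - 2 = -102; 200 = -102 — FAILS

Answer: No, fails for both x = 100 and x = -100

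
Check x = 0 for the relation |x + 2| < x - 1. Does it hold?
x = 0: LHS = |0 + 2| = |2| = 2, RHS = 0 - 1 = -1; 2 < -1 — FAILS

The relation fails at x = 0, so x = 0 is a counterexample.

Answer: No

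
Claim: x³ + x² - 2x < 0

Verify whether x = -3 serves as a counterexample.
Substitute x = -3 into the relation:
x = -3: LHS = (-3)³ + (-3)² - 2·(-3) = -12; -12 < 0 — holds

The claim holds here, so x = -3 is not a counterexample. (A counterexample exists elsewhere, e.g. x = 0.)

Answer: No, x = -3 is not a counterexample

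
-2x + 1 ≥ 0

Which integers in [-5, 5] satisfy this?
Holds for: {-5, -4, -3, -2, -1, 0}
Fails for: {1, 2, 3, 4, 5}

Answer: {-5, -4, -3, -2, -1, 0}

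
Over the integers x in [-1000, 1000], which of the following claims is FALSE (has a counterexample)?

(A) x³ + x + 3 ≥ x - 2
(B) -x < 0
(A) x = -2: LHS = (-2)³ + (-2) + 3 = -7, RHS = (-2) - 2 = -4; -7 ≥ -4 — FAILS
(B) x = 0: LHS = -0 = 0; 0 < 0 — FAILS

Answer: Both A and B are false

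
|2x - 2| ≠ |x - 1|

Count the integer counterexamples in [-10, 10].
Counterexamples in [-10, 10]: {1}.

Counting them gives 1 values.

Answer: 1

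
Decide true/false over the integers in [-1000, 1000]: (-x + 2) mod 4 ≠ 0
The claim fails at x = 2:
x = 2: LHS = (-2 + 2) mod 4 = 0 mod 4 = 0; 0 ≠ 0 — FAILS

Because a single integer refutes it, the statement is false.

Answer: False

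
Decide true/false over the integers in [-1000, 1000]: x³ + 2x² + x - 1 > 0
The claim fails at x = 0:
x = 0: LHS = 0³ + 2·0² + 0 - 1 = -1; -1 > 0 — FAILS

Because a single integer refutes it, the statement is false.

Answer: False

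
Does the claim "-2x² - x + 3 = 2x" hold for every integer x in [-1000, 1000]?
The claim fails at x = 0:
x = 0: LHS = -2·0² - 0 + 3 = 3, RHS = 2·0 = 0; 3 = 0 — FAILS

Because a single integer refutes it, the statement is false.

Answer: False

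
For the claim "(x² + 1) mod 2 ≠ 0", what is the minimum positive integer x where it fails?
Testing positive integers:
x = 1: LHS = (1² + 1) mod 2 = 2 mod 2 = 0; 0 ≠ 0 — FAILS  ← smallest positive counterexample

Answer: x = 1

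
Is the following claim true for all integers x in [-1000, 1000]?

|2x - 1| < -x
The claim fails at x = 0:
x = 0: LHS = |2·0 - 1| = |-1| = 1, RHS = -0 = 0; 1 < 0 — FAILS

Because a single integer refutes it, the statement is false.

Answer: False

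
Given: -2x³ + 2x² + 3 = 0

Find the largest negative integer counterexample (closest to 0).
Testing negative integers from -1 downward:
x = -1: LHS = -2·(-1)³ + 2·(-1)² + 3 = 7; 7 = 0 — FAILS  ← closest negative counterexample to 0

Answer: x = -1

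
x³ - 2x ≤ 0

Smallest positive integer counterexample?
Testing positive integers:
x = 1: LHS = 1³ - 2·1 = -1; -1 ≤ 0 — holds
x = 2: LHS = 2³ - 2·2 = 4; 4 ≤ 0 — FAILS  ← smallest positive counterexample

Answer: x = 2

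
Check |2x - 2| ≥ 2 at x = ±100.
x = 100: LHS = |2·100 - 2| = |198| = 198; 198 ≥ 2 — holds
x = -100: LHS = |2·(-100) - 2| = |-202| = 202; 202 ≥ 2 — holds

Answer: Yes, holds for both x = 100 and x = -100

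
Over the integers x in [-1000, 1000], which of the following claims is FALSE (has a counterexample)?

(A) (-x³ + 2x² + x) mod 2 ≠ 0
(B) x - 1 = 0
(A) x = 0: LHS = (-0³ + 2·0² + 0) mod 2 = 0 mod 2 = 0; 0 ≠ 0 — FAILS
(B) x = 0: LHS = 0 - 1 = -1; -1 = 0 — FAILS

Answer: Both A and B are false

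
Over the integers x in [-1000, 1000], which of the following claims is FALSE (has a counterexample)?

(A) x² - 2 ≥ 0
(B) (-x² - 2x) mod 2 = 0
(A) x = 0: LHS = 0² - 2 = -2; -2 ≥ 0 — FAILS
(B) x = 1: LHS = (-1² - 2·1) mod 2 = (-3) mod 2 = 1; 1 = 0 — FAILS

Answer: Both A and B are false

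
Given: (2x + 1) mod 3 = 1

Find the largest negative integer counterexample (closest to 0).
Testing negative integers from -1 downward:
x = -1: LHS = (2·(-1) + 1) mod 3 = (-1) mod 3 = 2; 2 = 1 — FAILS  ← closest negative counterexample to 0

Answer: x = -1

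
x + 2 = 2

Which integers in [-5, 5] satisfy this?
Holds for: {0}
Fails for: {-5, -4, -3, -2, -1, 1, 2, 3, 4, 5}

Answer: {0}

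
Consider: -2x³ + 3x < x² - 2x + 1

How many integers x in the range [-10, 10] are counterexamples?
Counterexamples in [-10, 10]: {-10, -9, -8, -7, -6, -5, -4, -3, -2, 1}.

Counting them gives 10 values.

Answer: 10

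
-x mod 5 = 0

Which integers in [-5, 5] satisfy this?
Holds for: {-5, 0, 5}
Fails for: {-4, -3, -2, -1, 1, 2, 3, 4}

Answer: {-5, 0, 5}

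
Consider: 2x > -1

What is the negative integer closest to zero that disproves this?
Testing negative integers from -1 downward:
x = -1: LHS = 2·(-1) = -2; -2 > -1 — FAILS  ← closest negative counterexample to 0

Answer: x = -1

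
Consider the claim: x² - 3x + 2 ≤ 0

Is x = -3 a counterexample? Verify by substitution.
Substitute x = -3 into the relation:
x = -3: LHS = (-3)² - 3·(-3) + 2 = 20; 20 ≤ 0 — FAILS

Since the claim fails at x = -3, this value is a counterexample.

Answer: Yes, x = -3 is a counterexample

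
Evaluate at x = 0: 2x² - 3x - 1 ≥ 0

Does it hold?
x = 0: LHS = 2·0² - 3·0 - 1 = -1; -1 ≥ 0 — FAILS

The relation fails at x = 0, so x = 0 is a counterexample.

Answer: No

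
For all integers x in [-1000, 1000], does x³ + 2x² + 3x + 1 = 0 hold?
The claim fails at x = 0:
x = 0: LHS = 0³ + 2·0² + 3·0 + 1 = 1; 1 = 0 — FAILS

Because a single integer refutes it, the statement is false.

Answer: False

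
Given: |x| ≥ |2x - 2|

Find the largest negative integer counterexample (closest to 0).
Testing negative integers from -1 downward:
x = -1: LHS = |-1| = 1, RHS = |2·(-1) - 2| = |-4| = 4; 1 ≥ 4 — FAILS  ← closest negative counterexample to 0

Answer: x = -1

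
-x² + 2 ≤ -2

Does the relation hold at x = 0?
x = 0: LHS = -0² + 2 = 2; 2 ≤ -2 — FAILS

The relation fails at x = 0, so x = 0 is a counterexample.

Answer: No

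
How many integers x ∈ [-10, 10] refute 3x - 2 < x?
Counterexamples in [-10, 10]: {1, 2, 3, 4, 5, 6, 7, 8, 9, 10}.

Counting them gives 10 values.

Answer: 10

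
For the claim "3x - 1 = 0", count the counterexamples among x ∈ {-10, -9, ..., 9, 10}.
Counterexamples in [-10, 10]: {-10, -9, -8, -7, -6, -5, -4, -3, -2, -1, 0, 1, 2, 3, 4, 5, 6, 7, 8, 9, 10}.

Counting them gives 21 values.

Answer: 21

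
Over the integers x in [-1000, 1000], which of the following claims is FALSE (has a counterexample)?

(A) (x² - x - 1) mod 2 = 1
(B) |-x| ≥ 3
(A) For a polynomial with integer coefficients, its value mod 2 depends only on x mod 2, so it suffices to check one representative of each residue class, x = 0, 1:
x = 0: LHS = (0² - 0 - 1) mod 2 = (-1) mod 2 = 1; 1 = 1 — holds
x = 1: LHS = (1² - 1 - 1) mod 2 = (-1) mod 2 = 1; 1 = 1 — holds
The relation holds in every residue class, so the relation holds for every integer in [-1000, 1000].

(B) x = 0: LHS = |-0| = |0| = 0; 0 ≥ 3 — FAILS

Only (B) has a counterexample.

Answer: B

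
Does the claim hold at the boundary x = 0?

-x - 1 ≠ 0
x = 0: LHS = -0 - 1 = -1; -1 ≠ 0 — holds

The relation is satisfied at x = 0.

Answer: Yes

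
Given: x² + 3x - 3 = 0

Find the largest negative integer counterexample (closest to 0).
Testing negative integers from -1 downward:
x = -1: LHS = (-1)² + 3·(-1) - 3 = -5; -5 = 0 — FAILS  ← closest negative counterexample to 0

Answer: x = -1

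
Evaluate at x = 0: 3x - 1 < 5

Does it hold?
x = 0: LHS = 3·0 - 1 = -1; -1 < 5 — holds

The relation is satisfied at x = 0.

Answer: Yes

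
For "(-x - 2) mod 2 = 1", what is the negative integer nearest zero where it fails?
Testing negative integers from -1 downward:
x = -1: LHS = (-(-1) - 2) mod 2 = (-1) mod 2 = 1; 1 = 1 — holds
x = -2: LHS = (-(-2) - 2) mod 2 = 0 mod 2 = 0; 0 = 1 — FAILS  ← closest negative counterexample to 0

Answer: x = -2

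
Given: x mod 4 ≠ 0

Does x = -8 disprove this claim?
Substitute x = -8 into the relation:
x = -8: LHS = (-8) mod 4 = 0; 0 ≠ 0 — FAILS

Since the claim fails at x = -8, this value is a counterexample.

Answer: Yes, x = -8 is a counterexample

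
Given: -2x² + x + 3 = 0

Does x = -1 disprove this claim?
Substitute x = -1 into the relation:
x = -1: LHS = -2·(-1)² + (-1) + 3 = 0; 0 = 0 — holds

The claim holds here, so x = -1 is not a counterexample. (A counterexample exists elsewhere, e.g. x = 0.)

Answer: No, x = -1 is not a counterexample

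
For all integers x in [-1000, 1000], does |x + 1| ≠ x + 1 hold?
The claim fails at x = 0:
x = 0: LHS = |0 + 1| = |1| = 1, RHS = 0 + 1 = 1; 1 ≠ 1 — FAILS

Because a single integer refutes it, the statement is false.

Answer: False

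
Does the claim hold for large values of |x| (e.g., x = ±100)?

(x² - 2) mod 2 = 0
x = 100: LHS = (100² - 2) mod 2 = 9998 mod 2 = 0; 0 = 0 — holds
x = -100: LHS = ((-100)² - 2) mod 2 = 9998 mod 2 = 0; 0 = 0 — holds

Answer: Yes, holds for both x = 100 and x = -100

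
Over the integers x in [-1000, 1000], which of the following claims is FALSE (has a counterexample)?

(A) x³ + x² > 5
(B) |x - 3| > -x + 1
(A) x = 0: LHS = 0³ + 0² = 0; 0 > 5 — FAILS

(B) Over all integers in [-1000, 1000], LHS − RHS is smallest at x = 0, where it equals 2:
x = 0: LHS = |0 - 3| = |-3| = 3, RHS = -0 + 1 = 1; 3 > 1 — holds
At the ends of the range:
x = -1000: LHS = |(-1000) - 3| = |-1003| = 1003, RHS = -(-1000) + 1 = 1001; 1003 > 1001 — holds
x = 1000: LHS = |1000 - 3| = |997| = 997, RHS = -1000 + 1 = -999; 997 > -999 — holds
Hence LHS − RHS is never zero or negative, i.e. LHS > RHS throughout, so the relation holds for every integer in [-1000, 1000].

Only (A) has a counterexample.

Answer: A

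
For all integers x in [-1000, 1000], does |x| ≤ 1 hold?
The claim fails at x = 2:
x = 2: LHS = |2| = 2; 2 ≤ 1 — FAILS

Because a single integer refutes it, the statement is false.

Answer: False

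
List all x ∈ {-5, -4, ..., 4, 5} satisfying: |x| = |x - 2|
Holds for: {1}
Fails for: {-5, -4, -3, -2, -1, 0, 2, 3, 4, 5}

Answer: {1}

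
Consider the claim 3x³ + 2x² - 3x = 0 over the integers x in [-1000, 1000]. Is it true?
The claim fails at x = 1:
x = 1: LHS = 3·1³ + 2·1² - 3·1 = 2; 2 = 0 — FAILS

Because a single integer refutes it, the statement is false.

Answer: False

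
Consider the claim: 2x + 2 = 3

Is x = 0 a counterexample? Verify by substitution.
Substitute x = 0 into the relation:
x = 0: LHS = 2·0 + 2 = 2; 2 = 3 — FAILS

Since the claim fails at x = 0, this value is a counterexample.

Answer: Yes, x = 0 is a counterexample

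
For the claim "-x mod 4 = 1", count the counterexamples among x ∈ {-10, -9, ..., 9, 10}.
Counterexamples in [-10, 10]: {-10, -8, -7, -6, -4, -3, -2, 0, 1, 2, 4, 5, 6, 8, 9, 10}.

Counting them gives 16 values.

Answer: 16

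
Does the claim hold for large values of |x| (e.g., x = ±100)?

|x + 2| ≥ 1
x = 100: LHS = |100 + 2| = |102| = 102; 102 ≥ 1 — holds
x = -100: LHS = |(-100) + 2| = |-98| = 98; 98 ≥ 1 — holds

Answer: Yes, holds for both x = 100 and x = -100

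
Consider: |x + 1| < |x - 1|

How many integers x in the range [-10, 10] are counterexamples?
Counterexamples in [-10, 10]: {0, 1, 2, 3, 4, 5, 6, 7, 8, 9, 10}.

Counting them gives 11 values.

Answer: 11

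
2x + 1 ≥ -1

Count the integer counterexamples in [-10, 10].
Counterexamples in [-10, 10]: {-10, -9, -8, -7, -6, -5, -4, -3, -2}.

Counting them gives 9 values.

Answer: 9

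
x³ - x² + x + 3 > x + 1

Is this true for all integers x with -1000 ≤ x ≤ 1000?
The claim fails at x = -1:
x = -1: LHS = (-1)³ - (-1)² + (-1) + 3 = 0, RHS = (-1) + 1 = 0; 0 > 0 — FAILS

Because a single integer refutes it, the statement is false.

Answer: False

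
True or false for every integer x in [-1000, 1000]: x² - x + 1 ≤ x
The claim fails at x = 0:
x = 0: LHS = 0² - 0 + 1 = 1; 1 ≤ 0 — FAILS

Because a single integer refutes it, the statement is false.

Answer: False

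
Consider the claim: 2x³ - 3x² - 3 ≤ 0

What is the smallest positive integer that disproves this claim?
Testing positive integers:
x = 1: LHS = 2·1³ - 3·1² - 3 = -4; -4 ≤ 0 — holds
x = 2: LHS = 2·2³ - 3·2² - 3 = 1; 1 ≤ 0 — FAILS  ← smallest positive counterexample

Answer: x = 2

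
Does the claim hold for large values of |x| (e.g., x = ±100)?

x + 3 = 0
x = 100: LHS = 100 + 3 = 103; 103 = 0 — FAILS
x = -100: LHS = (-100) + 3 = -97; -97 = 0 — FAILS

Answer: No, fails for both x = 100 and x = -100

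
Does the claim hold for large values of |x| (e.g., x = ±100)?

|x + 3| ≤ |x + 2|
x = 100: LHS = |100 + 3| = |103| = 103, RHS = |100 + 2| = |102| = 102; 103 ≤ 102 — FAILS
x = -100: LHS = |(-100) + 3| = |-97| = 97, RHS = |(-100) + 2| = |-98| = 98; 97 ≤ 98 — holds

Answer: Partially: fails for x = 100, holds for x = -100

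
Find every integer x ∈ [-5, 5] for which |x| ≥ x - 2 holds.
Over all integers in [-5, 5], LHS − RHS is smallest at x = 0, where it equals 2:
x = 0: LHS = |0| = 0, RHS = 0 - 2 = -2; 0 ≥ -2 — holds
At the ends of the range:
x = -5: LHS = |-5| = 5, RHS = (-5) - 2 = -7; 5 ≥ -7 — holds
x = 5: LHS = |5| = 5, RHS = 5 - 2 = 3; 5 ≥ 3 — holds
Hence LHS − RHS is never negative, i.e. LHS ≥ RHS throughout, so the relation holds for every integer in [-5, 5].

Answer: All integers in [-5, 5]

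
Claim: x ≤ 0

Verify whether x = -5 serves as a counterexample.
Substitute x = -5 into the relation:
x = -5: -5 ≤ 0 — holds

The claim holds here, so x = -5 is not a counterexample. (A counterexample exists elsewhere, e.g. x = 1.)

Answer: No, x = -5 is not a counterexample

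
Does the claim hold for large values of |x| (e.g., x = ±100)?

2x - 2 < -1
x = 100: LHS = 2·100 - 2 = 198; 198 < -1 — FAILS
x = -100: LHS = 2·(-100) - 2 = -202; -202 < -1 — holds

Answer: Partially: fails for x = 100, holds for x = -100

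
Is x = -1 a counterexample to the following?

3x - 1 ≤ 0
Substitute x = -1 into the relation:
x = -1: LHS = 3·(-1) - 1 = -4; -4 ≤ 0 — holds

The claim holds here, so x = -1 is not a counterexample. (A counterexample exists elsewhere, e.g. x = 1.)

Answer: No, x = -1 is not a counterexample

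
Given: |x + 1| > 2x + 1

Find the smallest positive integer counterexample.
Testing positive integers:
x = 1: LHS = |1 + 1| = |2| = 2, RHS = 2·1 + 1 = 3; 2 > 3 — FAILS  ← smallest positive counterexample

Answer: x = 1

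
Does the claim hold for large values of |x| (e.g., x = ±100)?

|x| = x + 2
x = 100: LHS = |100| = 100, RHS = 100 + 2 = 102; 100 = 102 — FAILS
x = -100: LHS = |-100| = 100, RHS = (-100) + 2 = -98; 100 = -98 — FAILS

Answer: No, fails for both x = 100 and x = -100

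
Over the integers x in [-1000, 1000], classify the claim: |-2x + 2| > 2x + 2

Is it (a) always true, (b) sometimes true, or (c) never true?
Holds at x = -1: LHS = |-2·(-1) + 2| = |4| = 4, RHS = 2·(-1) + 2 = 0; 4 > 0 — holds
Fails at x = 0: LHS = |-2·0 + 2| = |2| = 2, RHS = 2·0 + 2 = 2; 2 > 2 — FAILS
It is satisfied by some integers in the range but not all.

Answer: Sometimes true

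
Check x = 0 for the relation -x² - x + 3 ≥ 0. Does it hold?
x = 0: LHS = -0² - 0 + 3 = 3; 3 ≥ 0 — holds

The relation is satisfied at x = 0.

Answer: Yes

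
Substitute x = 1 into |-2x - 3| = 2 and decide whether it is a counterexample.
Substitute x = 1 into the relation:
x = 1: LHS = |-2·1 - 3| = |-5| = 5; 5 = 2 — FAILS

Since the claim fails at x = 1, this value is a counterexample.

Answer: Yes, x = 1 is a counterexample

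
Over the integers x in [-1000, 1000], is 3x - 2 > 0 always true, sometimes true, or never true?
Holds at x = 1: LHS = 3·1 - 2 = 1; 1 > 0 — holds
Fails at x = 0: LHS = 3·0 - 2 = -2; -2 > 0 — FAILS
It is satisfied by some integers in the range but not all.

Answer: Sometimes true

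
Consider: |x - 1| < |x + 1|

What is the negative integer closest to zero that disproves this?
Testing negative integers from -1 downward:
x = -1: LHS = |(-1) - 1| = |-2| = 2, RHS = |(-1) + 1| = |0| = 0; 2 < 0 — FAILS  ← closest negative counterexample to 0

Answer: x = -1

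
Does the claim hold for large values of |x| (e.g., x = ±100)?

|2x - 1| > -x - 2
x = 100: LHS = |2·100 - 1| = |199| = 199, RHS = -100 - 2 = -102; 199 > -102 — holds
x = -100: LHS = |2·(-100) - 1| = |-201| = 201, RHS = -(-100) - 2 = 98; 201 > 98 — holds

Answer: Yes, holds for both x = 100 and x = -100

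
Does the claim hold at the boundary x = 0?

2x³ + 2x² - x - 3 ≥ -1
x = 0: LHS = 2·0³ + 2·0² - 0 - 3 = -3; -3 ≥ -1 — FAILS

The relation fails at x = 0, so x = 0 is a counterexample.

Answer: No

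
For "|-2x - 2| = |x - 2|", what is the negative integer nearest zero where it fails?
Testing negative integers from -1 downward:
x = -1: LHS = |-2·(-1) - 2| = |0| = 0, RHS = |(-1) - 2| = |-3| = 3; 0 = 3 — FAILS  ← closest negative counterexample to 0

Answer: x = -1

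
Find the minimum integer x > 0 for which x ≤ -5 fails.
Testing positive integers:
x = 1: 1 ≤ -5 — FAILS  ← smallest positive counterexample

Answer: x = 1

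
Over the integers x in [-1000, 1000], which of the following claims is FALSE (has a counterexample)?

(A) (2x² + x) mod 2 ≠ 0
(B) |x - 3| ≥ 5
(A) x = 0: LHS = (2·0² + 0) mod 2 = 0 mod 2 = 0; 0 ≠ 0 — FAILS
(B) x = 0: LHS = |0 - 3| = |-3| = 3; 3 ≥ 5 — FAILS

Answer: Both A and B are false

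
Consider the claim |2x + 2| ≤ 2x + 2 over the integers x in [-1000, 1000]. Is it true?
The claim fails at x = -2:
x = -2: LHS = |2·(-2) + 2| = |-2| = 2, RHS = 2·(-2) + 2 = -2; 2 ≤ -2 — FAILS

Because a single integer refutes it, the statement is false.

Answer: False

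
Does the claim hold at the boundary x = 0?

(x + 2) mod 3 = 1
x = 0: LHS = (0 + 2) mod 3 = 2 mod 3 = 2; 2 = 1 — FAILS

The relation fails at x = 0, so x = 0 is a counterexample.

Answer: No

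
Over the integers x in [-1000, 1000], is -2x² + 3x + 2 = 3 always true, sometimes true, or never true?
Holds at x = 1: LHS = -2·1² + 3·1 + 2 = 3; 3 = 3 — holds
Fails at x = 0: LHS = -2·0² + 3·0 + 2 = 2; 2 = 3 — FAILS
It is satisfied by some integers in the range but not all.

Answer: Sometimes true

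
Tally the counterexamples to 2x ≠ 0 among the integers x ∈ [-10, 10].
Counterexamples in [-10, 10]: {0}.

Counting them gives 1 values.

Answer: 1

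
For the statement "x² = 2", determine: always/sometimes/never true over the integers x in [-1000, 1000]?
Track d = LHS − RHS over the integers in [-1000, 1000]. Equality would need d = 0, but d changes sign only between consecutive integers, jumping over 0:
x = -2: LHS = (-2)² = 4; 4 = 2 — FAILS  (d = 2)
x = -1: LHS = (-1)² = 1; 1 = 2 — FAILS  (d = -1)
x = 1: LHS = 1² = 1; 1 = 2 — FAILS  (d = -1)
x = 2: LHS = 2² = 4; 4 = 2 — FAILS  (d = 2)
Away from these crossings d keeps a constant sign, and checking every integer in [-1000, 1000] confirms d ≠ 0 throughout. Hence the two sides are never equal, so the claimed relation (=) fails for every integer in [-1000, 1000].

No integer in the range satisfies it.

Answer: Never true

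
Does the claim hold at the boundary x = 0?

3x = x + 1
x = 0: LHS = 3·0 = 0, RHS = 0 + 1 = 1; 0 = 1 — FAILS

The relation fails at x = 0, so x = 0 is a counterexample.

Answer: No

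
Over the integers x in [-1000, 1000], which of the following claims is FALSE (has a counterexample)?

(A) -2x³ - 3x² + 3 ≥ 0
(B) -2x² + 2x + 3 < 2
(A) x = 1: LHS = -2·1³ - 3·1² + 3 = -2; -2 ≥ 0 — FAILS
(B) x = 0: LHS = -2·0² + 2·0 + 3 = 3; 3 < 2 — FAILS

Answer: Both A and B are false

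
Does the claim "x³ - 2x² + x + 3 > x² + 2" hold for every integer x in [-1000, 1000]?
The claim fails at x = 1:
x = 1: LHS = 1³ - 2·1² + 1 + 3 = 3, RHS = 1² + 2 = 3; 3 > 3 — FAILS

Because a single integer refutes it, the statement is false.

Answer: False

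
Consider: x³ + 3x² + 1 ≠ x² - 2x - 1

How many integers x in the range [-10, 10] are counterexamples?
Track d = LHS − RHS over the integers in [-10, 10]. Equality would need d = 0, but d changes sign only between consecutive integers, jumping over 0:
x = -2: LHS = (-2)³ + 3·(-2)² + 1 = 5, RHS = (-2)² - 2·(-2) - 1 = 7; 5 ≠ 7 — holds  (d = -2)
x = -1: LHS = (-1)³ + 3·(-1)² + 1 = 3, RHS = (-1)² - 2·(-1) - 1 = 2; 3 ≠ 2 — holds  (d = 1)
Away from these crossings d keeps a constant sign, and checking every integer in [-10, 10] confirms d ≠ 0 throughout. Hence the two sides are never equal, so the relation holds for every integer in [-10, 10].

No counterexample appears in that range.

Answer: 0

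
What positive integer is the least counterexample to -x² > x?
Testing positive integers:
x = 1: LHS = -1² = -1; -1 > 1 — FAILS  ← smallest positive counterexample

Answer: x = 1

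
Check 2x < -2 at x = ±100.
x = 100: LHS = 2·100 = 200; 200 < -2 — FAILS
x = -100: LHS = 2·(-100) = -200; -200 < -2 — holds

Answer: Partially: fails for x = 100, holds for x = -100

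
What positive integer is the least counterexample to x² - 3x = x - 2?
Testing positive integers:
x = 1: LHS = 1² - 3·1 = -2, RHS = 1 - 2 = -1; -2 = -1 — FAILS  ← smallest positive counterexample

Answer: x = 1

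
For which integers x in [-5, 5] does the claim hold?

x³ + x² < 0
Holds for: {-5, -4, -3, -2}
Fails for: {-1, 0, 1, 2, 3, 4, 5}

Answer: {-5, -4, -3, -2}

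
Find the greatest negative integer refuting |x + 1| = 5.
Testing negative integers from -1 downward:
x = -1: LHS = |(-1) + 1| = |0| = 0; 0 = 5 — FAILS  ← closest negative counterexample to 0

Answer: x = -1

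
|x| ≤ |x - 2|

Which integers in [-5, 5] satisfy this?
Holds for: {-5, -4, -3, -2, -1, 0, 1}
Fails for: {2, 3, 4, 5}

Answer: {-5, -4, -3, -2, -1, 0, 1}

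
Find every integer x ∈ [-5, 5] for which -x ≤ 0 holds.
Holds for: {0, 1, 2, 3, 4, 5}
Fails for: {-5, -4, -3, -2, -1}

Answer: {0, 1, 2, 3, 4, 5}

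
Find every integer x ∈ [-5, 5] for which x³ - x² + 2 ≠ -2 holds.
Track d = LHS − RHS over the integers in [-5, 5]. Equality would need d = 0, but d changes sign only between consecutive integers, jumping over 0:
x = -2: LHS = (-2)³ - (-2)² + 2 = -10; -10 ≠ -2 — holds  (d = -8)
x = -1: LHS = (-1)³ - (-1)² + 2 = 0; 0 ≠ -2 — holds  (d = 2)
Away from these crossings d keeps a constant sign, and checking every integer in [-5, 5] confirms d ≠ 0 throughout. Hence the two sides are never equal, so the relation holds for every integer in [-5, 5].

Answer: All integers in [-5, 5]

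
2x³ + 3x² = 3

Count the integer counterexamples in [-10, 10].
Counterexamples in [-10, 10]: {-10, -9, -8, -7, -6, -5, -4, -3, -2, -1, 0, 1, 2, 3, 4, 5, 6, 7, 8, 9, 10}.

Counting them gives 21 values.

Answer: 21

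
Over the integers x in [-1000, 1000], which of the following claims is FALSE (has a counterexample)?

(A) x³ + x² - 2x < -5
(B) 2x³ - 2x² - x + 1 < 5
(A) x = 0: LHS = 0³ + 0² - 2·0 = 0; 0 < -5 — FAILS
(B) x = 2: LHS = 2·2³ - 2·2² - 2 + 1 = 7; 7 < 5 — FAILS

Answer: Both A and B are false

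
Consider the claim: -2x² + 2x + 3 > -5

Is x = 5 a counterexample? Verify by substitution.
Substitute x = 5 into the relation:
x = 5: LHS = -2·5² + 2·5 + 3 = -37; -37 > -5 — FAILS

Since the claim fails at x = 5, this value is a counterexample.

Answer: Yes, x = 5 is a counterexample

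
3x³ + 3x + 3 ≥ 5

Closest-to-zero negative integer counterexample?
Testing negative integers from -1 downward:
x = -1: LHS = 3·(-1)³ + 3·(-1) + 3 = -3; -3 ≥ 5 — FAILS  ← closest negative counterexample to 0

Answer: x = -1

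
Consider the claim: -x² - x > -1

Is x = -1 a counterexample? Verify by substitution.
Substitute x = -1 into the relation:
x = -1: LHS = -(-1)² - (-1) = 0; 0 > -1 — holds

The claim holds here, so x = -1 is not a counterexample. (A counterexample exists elsewhere, e.g. x = 1.)

Answer: No, x = -1 is not a counterexample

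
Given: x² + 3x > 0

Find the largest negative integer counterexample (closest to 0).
Testing negative integers from -1 downward:
x = -1: LHS = (-1)² + 3·(-1) = -2; -2 > 0 — FAILS  ← closest negative counterexample to 0

Answer: x = -1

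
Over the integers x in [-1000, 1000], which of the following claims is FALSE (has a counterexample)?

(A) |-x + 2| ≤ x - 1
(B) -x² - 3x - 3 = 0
(A) x = 0: LHS = |-0 + 2| = |2| = 2, RHS = 0 - 1 = -1; 2 ≤ -1 — FAILS
(B) x = 0: LHS = -0² - 3·0 - 3 = -3; -3 = 0 — FAILS

Answer: Both A and B are false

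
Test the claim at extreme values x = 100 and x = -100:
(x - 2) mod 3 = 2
x = 100: LHS = (100 - 2) mod 3 = 98 mod 3 = 2; 2 = 2 — holds
x = -100: LHS = ((-100) - 2) mod 3 = (-102) mod 3 = 0; 0 = 2 — FAILS

Answer: Partially: holds for x = 100, fails for x = -100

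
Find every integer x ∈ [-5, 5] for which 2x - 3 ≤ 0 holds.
Holds for: {-5, -4, -3, -2, -1, 0, 1}
Fails for: {2, 3, 4, 5}

Answer: {-5, -4, -3, -2, -1, 0, 1}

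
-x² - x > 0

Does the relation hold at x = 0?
x = 0: LHS = -0² - 0 = 0; 0 > 0 — FAILS

The relation fails at x = 0, so x = 0 is a counterexample.

Answer: No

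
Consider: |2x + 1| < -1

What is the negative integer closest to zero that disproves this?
Testing negative integers from -1 downward:
x = -1: LHS = |2·(-1) + 1| = |-1| = 1; 1 < -1 — FAILS  ← closest negative counterexample to 0

Answer: x = -1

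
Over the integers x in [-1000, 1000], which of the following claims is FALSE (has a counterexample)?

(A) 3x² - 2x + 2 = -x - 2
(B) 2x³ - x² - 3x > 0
(A) x = 0: LHS = 3·0² - 2·0 + 2 = 2, RHS = -0 - 2 = -2; 2 = -2 — FAILS
(B) x = 0: LHS = 2·0³ - 0² - 3·0 = 0; 0 > 0 — FAILS

Answer: Both A and B are false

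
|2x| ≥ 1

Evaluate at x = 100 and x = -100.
x = 100: LHS = |2·100| = |200| = 200; 200 ≥ 1 — holds
x = -100: LHS = |2·(-100)| = |-200| = 200; 200 ≥ 1 — holds

Answer: Yes, holds for both x = 100 and x = -100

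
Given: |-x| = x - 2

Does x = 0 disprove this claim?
Substitute x = 0 into the relation:
x = 0: LHS = |-0| = |0| = 0, RHS = 0 - 2 = -2; 0 = -2 — FAILS

Since the claim fails at x = 0, this value is a counterexample.

Answer: Yes, x = 0 is a counterexample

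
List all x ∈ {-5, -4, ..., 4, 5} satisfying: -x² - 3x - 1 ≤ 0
Holds for: {-5, -4, -3, 0, 1, 2, 3, 4, 5}
Fails for: {-2, -1}

Answer: {-5, -4, -3, 0, 1, 2, 3, 4, 5}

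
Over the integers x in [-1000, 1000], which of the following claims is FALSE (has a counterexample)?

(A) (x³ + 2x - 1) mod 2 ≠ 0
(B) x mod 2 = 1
(A) x = 1: LHS = (1³ + 2·1 - 1) mod 2 = 2 mod 2 = 0; 0 ≠ 0 — FAILS
(B) x = 0: LHS = 0 mod 2 = 0; 0 = 1 — FAILS

Answer: Both A and B are false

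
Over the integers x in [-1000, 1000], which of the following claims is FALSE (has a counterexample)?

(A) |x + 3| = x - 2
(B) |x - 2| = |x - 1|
(A) x = 0: LHS = |0 + 3| = |3| = 3, RHS = 0 - 2 = -2; 3 = -2 — FAILS
(B) x = 0: LHS = |0 - 2| = |-2| = 2, RHS = |0 - 1| = |-1| = 1; 2 = 1 — FAILS

Answer: Both A and B are false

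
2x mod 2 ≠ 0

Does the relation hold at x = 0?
x = 0: LHS = (2·0) mod 2 = 0 mod 2 = 0; 0 ≠ 0 — FAILS

The relation fails at x = 0, so x = 0 is a counterexample.

Answer: No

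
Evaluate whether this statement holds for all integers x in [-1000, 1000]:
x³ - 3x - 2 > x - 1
The claim fails at x = 0:
x = 0: LHS = 0³ - 3·0 - 2 = -2, RHS = 0 - 1 = -1; -2 > -1 — FAILS

Because a single integer refutes it, the statement is false.

Answer: False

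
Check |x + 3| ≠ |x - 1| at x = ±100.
x = 100: LHS = |100 + 3| = |103| = 103, RHS = |100 - 1| = |99| = 99; 103 ≠ 99 — holds
x = -100: LHS = |(-100) + 3| = |-97| = 97, RHS = |(-100) - 1| = |-101| = 101; 97 ≠ 101 — holds

Answer: Yes, holds for both x = 100 and x = -100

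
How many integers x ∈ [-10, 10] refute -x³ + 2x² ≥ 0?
Counterexamples in [-10, 10]: {3, 4, 5, 6, 7, 8, 9, 10}.

Counting them gives 8 values.

Answer: 8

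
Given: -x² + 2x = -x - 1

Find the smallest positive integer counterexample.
Testing positive integers:
x = 1: LHS = -1² + 2·1 = 1, RHS = -1 - 1 = -2; 1 = -2 — FAILS  ← smallest positive counterexample

Answer: x = 1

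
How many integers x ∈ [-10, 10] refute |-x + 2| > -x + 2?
Counterexamples in [-10, 10]: {-10, -9, -8, -7, -6, -5, -4, -3, -2, -1, 0, 1, 2}.

Counting them gives 13 values.

Answer: 13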